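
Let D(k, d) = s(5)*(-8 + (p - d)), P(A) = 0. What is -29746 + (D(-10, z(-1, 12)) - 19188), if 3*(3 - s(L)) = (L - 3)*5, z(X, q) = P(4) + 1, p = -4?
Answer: -146789/3 ≈ -48930.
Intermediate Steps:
z(X, q) = 1 (z(X, q) = 0 + 1 = 1)
s(L) = 8 - 5*L/3 (s(L) = 3 - (L - 3)*5/3 = 3 - (-3 + L)*5/3 = 3 - (-15 + 5*L)/3 = 3 + (5 - 5*L/3) = 8 - 5*L/3)
D(k, d) = 4 + d/3 (D(k, d) = (8 - 5/3*5)*(-8 + (-4 - d)) = (8 - 25/3)*(-12 - d) = -(-12 - d)/3 = 4 + d/3)
-29746 + (D(-10, z(-1, 12)) - 19188) = -29746 + ((4 + (1/3)*1) - 19188) = -29746 + ((4 + 1/3) - 19188) = -29746 + (13/3 - 19188) = -29746 - 57551/3 = -146789/3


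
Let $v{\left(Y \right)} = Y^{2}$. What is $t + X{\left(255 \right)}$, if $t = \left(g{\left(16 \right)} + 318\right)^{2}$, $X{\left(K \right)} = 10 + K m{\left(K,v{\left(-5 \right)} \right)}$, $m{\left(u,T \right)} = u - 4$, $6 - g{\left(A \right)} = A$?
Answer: $158879$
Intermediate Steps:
$g{\left(A \right)} = 6 - A$
$m{\left(u,T \right)} = -4 + u$
$X{\left(K \right)} = 10 + K \left(-4 + K\right)$
$t = 94864$ ($t = \left(\left(6 - 16\right) + 318\right)^{2} = \left(-10 + 318\right)^{2} = 308^{2} = 94864$)
$t + X{\left(255 \right)} = 94864 + \left(10 + 255 \left(-4 + 255\right)\right) = 94864 + \left(10 + 255 \cdot 251\right) = 94864 + \left(10 + 64005\right) = 94864 + 64015 = 158879$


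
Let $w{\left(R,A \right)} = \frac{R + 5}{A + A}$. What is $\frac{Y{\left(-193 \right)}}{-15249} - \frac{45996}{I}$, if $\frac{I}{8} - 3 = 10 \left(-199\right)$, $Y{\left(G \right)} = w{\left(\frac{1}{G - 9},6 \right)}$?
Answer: $\frac{212520075329}{73446625512} \approx 2.8935$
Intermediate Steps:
$w{\left(R,A \right)} = \frac{5 + R}{2 A}$
$Y{\left(G \right)} = \frac{5}{12} + \frac{1}{12 \left(-9 + G\right)}$ ($Y{\left(G \right)} = \frac{5 + \frac{1}{G - 9}}{2 \cdot 6} = \frac{1}{2} \cdot \frac{1}{6} \left(5 + \frac{1}{-9 + G}\right) = \frac{5}{12} + \frac{1}{12 \left(-9 + G\right)}$)
$I = -15896$ ($I = 24 + 8 \cdot 10 \left(-199\right) = 24 + 8 \left(-1990\right) = 24 - 15920 = -15896$)
$\frac{Y{\left(-193 \right)}}{-15249} - \frac{45996}{I} = \frac{\frac{1}{12} \frac{1}{-9 - 193} \left(-44 + 5 \left(-193\right)\right)}{-15249} - \frac{45996}{-15896} = \frac{-44 - 965}{12 \left(-202\right)} \left(- \frac{1}{15249}\right) - - \frac{11499}{3974} = \frac{1}{12} \left(- \frac{1}{202}\right) \left(-1009\right) \left(- \frac{1}{15249}\right) + \frac{11499}{3974} = \frac{1009}{2424} \left(- \frac{1}{15249}\right) + \frac{11499}{3974} = - \frac{1009}{36963576} + \frac{11499}{3974} = \frac{212520075329}{73446625512}$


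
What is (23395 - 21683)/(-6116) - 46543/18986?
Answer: -7208205/2639054 ≈ -2.7314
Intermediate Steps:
(23395 - 21683)/(-6116) - 46543/18986 = 1712*(-1/6116) - 46543*1/18986 = -428/1529 - 46543/18986 = -7208205/2639054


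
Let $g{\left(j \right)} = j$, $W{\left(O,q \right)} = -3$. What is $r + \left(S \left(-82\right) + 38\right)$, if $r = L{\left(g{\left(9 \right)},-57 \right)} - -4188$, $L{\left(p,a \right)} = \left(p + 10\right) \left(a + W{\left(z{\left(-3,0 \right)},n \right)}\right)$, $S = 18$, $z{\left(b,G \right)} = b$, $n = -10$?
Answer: $1610$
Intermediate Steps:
$L{\left(p,a \right)} = \left(-3 + a\right) \left(10 + p\right)$ ($L{\left(p,a \right)} = \left(p + 10\right) \left(a - 3\right) = \left(10 + p\right) \left(-3 + a\right) = \left(-3 + a\right) \left(10 + p\right)$)
$r = 3048$ ($r = \left(-30 - 27 + 10 \left(-57\right) - 513\right) - -4188 = \left(-30 - 27 - 570 - 513\right) + 4188 = -1140 + 4188 = 3048$)
$r + \left(S \left(-82\right) + 38\right) = 3048 + \left(18 \left(-82\right) + 38\right) = 3048 + \left(-1476 + 38\right) = 3048 - 1438 = 1610$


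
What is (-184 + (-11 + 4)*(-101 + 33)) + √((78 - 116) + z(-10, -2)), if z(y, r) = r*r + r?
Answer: 292 + 6*I ≈ 292.0 + 6.0*I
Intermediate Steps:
z(y, r) = r + r² (z(y, r) = r² + r = r + r²)
(-184 + (-11 + 4)*(-101 + 33)) + √((78 - 116) + z(-10, -2)) = (-184 + (-11 + 4)*(-101 + 33)) + √((78 - 116) - 2*(1 - 2)) = (-184 - 7*(-68)) + √(-38 - 2*(-1)) = (-184 + 476) + √(-38 + 2) = 292 + √(-36) = 292 + 6*I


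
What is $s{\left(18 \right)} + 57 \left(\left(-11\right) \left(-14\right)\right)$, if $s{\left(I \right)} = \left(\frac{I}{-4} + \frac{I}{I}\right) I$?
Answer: $8715$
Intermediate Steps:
$s{\left(I \right)} = I \left(1 - \frac{I}{4}\right)$ ($s{\left(I \right)} = \left(I \left(- \frac{1}{4}\right) + 1\right) I = \left(- \frac{I}{4} + 1\right) I = \left(1 - \frac{I}{4}\right) I = I \left(1 - \frac{I}{4}\right)$)
$s{\left(18 \right)} + 57 \left(\left(-11\right) \left(-14\right)\right) = \frac{1}{4} \cdot 18 \left(4 - 18\right) + 57 \left(\left(-11\right) \left(-14\right)\right) = \frac{1}{4} \cdot 18 \left(4 - 18\right) + 57 \cdot 154 = \frac{1}{4} \cdot 18 \left(-14\right) + 8778 = -63 + 8778 = 8715$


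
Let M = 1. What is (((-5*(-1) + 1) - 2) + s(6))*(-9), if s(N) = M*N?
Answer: -90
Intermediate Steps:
s(N) = N (s(N) = 1*N = N)
(((-5*(-1) + 1) - 2) + s(6))*(-9) = (((-5*(-1) + 1) - 2) + 6)*(-9) = (((5 + 1) - 2) + 6)*(-9) = ((6 - 2) + 6)*(-9) = (4 + 6)*(-9) = 10*(-9) = -90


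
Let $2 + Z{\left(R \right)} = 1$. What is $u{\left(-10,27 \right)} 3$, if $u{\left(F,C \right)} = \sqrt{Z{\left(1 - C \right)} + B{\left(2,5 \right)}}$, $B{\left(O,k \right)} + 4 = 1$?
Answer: $6 i \approx 6.0 i$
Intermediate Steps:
$Z{\left(R \right)} = -1$ ($Z{\left(R \right)} = -2 + 1 = -1$)
$B{\left(O,k \right)} = -3$ ($B{\left(O,k \right)} = -4 + 1 = -3$)
$u{\left(F,C \right)} = 2 i$ ($u{\left(F,C \right)} = \sqrt{-1 - 3} = \sqrt{-4} = 2 i$)
$u{\left(-10,27 \right)} 3 = 2 i 3 = 6 i$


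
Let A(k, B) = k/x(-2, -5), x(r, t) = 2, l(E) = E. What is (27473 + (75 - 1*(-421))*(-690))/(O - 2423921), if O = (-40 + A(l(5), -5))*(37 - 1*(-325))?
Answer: 314767/2437496 ≈ 0.12914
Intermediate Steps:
A(k, B) = k/2
O = -13575 (O = (-40 + (1/2)*5)*(37 - 1*(-325)) = (-40 + 5/2)*(37 + 325) = -75/2*362 = -13575)
(27473 + (75 - 1*(-421))*(-690))/(O - 2423921) = (27473 + (75 - 1*(-421))*(-690))/(-13575 - 2423921) = (27473 + (75 + 421)*(-690))/(-2437496) = (27473 + 496*(-690))*(-1/2437496) = (27473 - 342240)*(-1/2437496) = -314767*(-1/2437496) = 314767/2437496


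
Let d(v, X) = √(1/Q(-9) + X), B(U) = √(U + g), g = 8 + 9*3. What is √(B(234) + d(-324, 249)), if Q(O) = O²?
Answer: √(√20170 + 9*√269)/3 ≈ 5.6729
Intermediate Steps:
g = 35 (g = 8 + 27 = 35)
B(U) = √(35 + U) (B(U) = √(U + 35) = √(35 + U))
d(v, X) = √(1/81 + X) (d(v, X) = √(1/((-9)²) + X) = √(1/81 + X))
√(B(234) + d(-324, 249)) = √(√(35 + 234) + √(1 + 81*249)/9) = √(√269 + √(1 + 20169)/9) = √(√269 + √20170/9)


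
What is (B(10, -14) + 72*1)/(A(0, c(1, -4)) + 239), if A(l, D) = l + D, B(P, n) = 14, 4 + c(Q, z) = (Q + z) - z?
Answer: 43/118 ≈ 0.36441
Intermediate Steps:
c(Q, z) = -4 + Q (c(Q, z) = -4 + ((Q + z) - z) = -4 + Q)
A(l, D) = D + l
(B(10, -14) + 72*1)/(A(0, c(1, -4)) + 239) = (14 + 72*1)/(((-4 + 1) + 0) + 239) = (14 + 72)/((-3 + 0) + 239) = 86/(-3 + 239) = 86/236 = 86*(1/236) = 43/118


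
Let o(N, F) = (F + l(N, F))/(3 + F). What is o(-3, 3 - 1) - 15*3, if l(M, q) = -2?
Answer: -45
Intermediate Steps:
o(N, F) = (-2 + F)/(3 + F) (o(N, F) = (F - 2)/(3 + F) = (-2 + F)/(3 + F))
o(-3, 3 - 1) - 15*3 = (-2 + (3 - 1))/(3 + (3 - 1)) - 15*3 = (-2 + 2)/(3 + 2) - 45 = 0/5 - 45 = (⅕)*0 - 45 = 0 - 45 = -45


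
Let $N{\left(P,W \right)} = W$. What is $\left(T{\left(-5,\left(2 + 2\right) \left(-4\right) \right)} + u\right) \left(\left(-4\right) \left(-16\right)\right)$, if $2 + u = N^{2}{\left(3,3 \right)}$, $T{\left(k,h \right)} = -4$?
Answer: $192$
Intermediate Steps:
$u = 7$ ($u = -2 + 3^{2} = -2 + 9 = 7$)
$\left(T{\left(-5,\left(2 + 2\right) \left(-4\right) \right)} + u\right) \left(\left(-4\right) \left(-16\right)\right) = \left(-4 + 7\right) \left(\left(-4\right) \left(-16\right)\right) = 3 \cdot 64 = 192$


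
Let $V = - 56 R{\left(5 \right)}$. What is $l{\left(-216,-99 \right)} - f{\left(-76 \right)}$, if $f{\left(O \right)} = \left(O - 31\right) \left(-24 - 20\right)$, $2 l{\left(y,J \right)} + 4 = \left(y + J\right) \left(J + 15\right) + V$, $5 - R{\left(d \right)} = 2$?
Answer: $8436$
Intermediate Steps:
$R{\left(d \right)} = 3$ ($R{\left(d \right)} = 5 - 2 = 3$)
$V = -168$ ($V = \left(-56\right) 3 = -168$)
$l{\left(y,J \right)} = -86 + \frac{\left(15 + J\right) \left(J + y\right)}{2}$ ($l{\left(y,J \right)} = -2 + \frac{\left(y + J\right) \left(J + 15\right) - 168}{2} = -2 + \frac{\left(J + y\right) \left(15 + J\right) - 168}{2} = -2 + \frac{\left(15 + J\right) \left(J + y\right) - 168}{2} = -2 + \frac{-168 + \left(15 + J\right) \left(J + y\right)}{2} = -2 + \left(-84 + \frac{\left(15 + J\right) \left(J + y\right)}{2}\right) = -86 + \frac{\left(15 + J\right) \left(J + y\right)}{2}$)
$f{\left(O \right)} = 1364 - 44 O$ ($f{\left(O \right)} = \left(-31 + O\right) \left(-44\right) = 1364 - 44 O$)
$l{\left(-216,-99 \right)} - f{\left(-76 \right)} = \left(-86 + \frac{\left(-99\right)^{2}}{2} + \frac{15}{2} \left(-99\right) + \frac{15}{2} \left(-216\right) + \frac{1}{2} \left(-99\right) \left(-216\right)\right) - \left(1364 - -3344\right) = \left(-86 + \frac{1}{2} \cdot 9801 - \frac{1485}{2} - 1620 + 10692\right) - \left(1364 + 3344\right) = \left(-86 + \frac{9801}{2} - \frac{1485}{2} - 1620 + 10692\right) - 4708 = 13144 - 4708 = 8436$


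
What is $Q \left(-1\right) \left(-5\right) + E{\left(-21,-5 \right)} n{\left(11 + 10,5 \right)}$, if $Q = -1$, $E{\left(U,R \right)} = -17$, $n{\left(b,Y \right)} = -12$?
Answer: $199$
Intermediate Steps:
$Q \left(-1\right) \left(-5\right) + E{\left(-21,-5 \right)} n{\left(11 + 10,5 \right)} = \left(-1\right) \left(-1\right) \left(-5\right) - -204 = 1 \left(-5\right) + 204 = -5 + 204 = 199$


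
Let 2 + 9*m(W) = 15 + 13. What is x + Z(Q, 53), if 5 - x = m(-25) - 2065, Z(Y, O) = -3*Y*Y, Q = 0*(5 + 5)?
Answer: 18604/9 ≈ 2067.1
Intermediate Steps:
m(W) = 26/9 (m(W) = -2/9 + (15 + 13)/9 = -2/9 + (⅑)*28 = -2/9 + 28/9 = 26/9)
Q = 0 (Q = 0*10 = 0)
Z(Y, O) = -3*Y²
x = 18604/9 (x = 5 - (26/9 - 2065) = 5 - 1*(-18559/9) = 5 + 18559/9 = 18604/9 ≈ 2067.1)
x + Z(Q, 53) = 18604/9 - 3*0² = 18604/9 - 3*0 = 18604/9 + 0 = 18604/9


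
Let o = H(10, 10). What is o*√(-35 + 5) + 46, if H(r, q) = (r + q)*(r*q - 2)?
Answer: 46 + 1960*I*√30 ≈ 46.0 + 10735.0*I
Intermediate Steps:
H(r, q) = (-2 + q*r)*(q + r) (H(r, q) = (q + r)*(q*r - 2) = (q + r)*(-2 + q*r) = (-2 + q*r)*(q + r))
o = 1960 (o = -2*10 - 2*10 + 10*10² + 10*10² = -20 - 20 + 10*100 + 10*100 = -20 - 20 + 1000 + 1000 = 1960)
o*√(-35 + 5) + 46 = 1960*√(-35 + 5) + 46 = 1960*√(-30) + 46 = 1960*(I*√30) + 46 = 1960*I*√30 + 46 = 46 + 1960*I*√30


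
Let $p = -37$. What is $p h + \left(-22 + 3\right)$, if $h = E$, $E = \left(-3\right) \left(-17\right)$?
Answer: $-1906$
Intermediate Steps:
$E = 51$
$h = 51$
$p h + \left(-22 + 3\right) = \left(-37\right) 51 + \left(-22 + 3\right) = -1887 - 19 = -1906$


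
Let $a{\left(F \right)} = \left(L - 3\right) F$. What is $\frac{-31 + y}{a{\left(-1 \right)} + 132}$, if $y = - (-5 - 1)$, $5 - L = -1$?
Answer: $- \frac{25}{129} \approx -0.1938$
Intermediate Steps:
$L = 6$ ($L = 5 - -1 = 5 + 1 = 6$)
$a{\left(F \right)} = 3 F$ ($a{\left(F \right)} = \left(6 - 3\right) F = 3 F$)
$y = 6$ ($y = \left(-1\right) \left(-6\right) = 6$)
$\frac{-31 + y}{a{\left(-1 \right)} + 132} = \frac{-31 + 6}{3 \left(-1\right) + 132} = - \frac{25}{-3 + 132} = - \frac{25}{129}$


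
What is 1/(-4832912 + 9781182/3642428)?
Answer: -1821214/8801762104577 ≈ -2.0691e-7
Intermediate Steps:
1/(-4832912 + 9781182/3642428) = 1/(-4832912 + 9781182*(1/3642428)) = 1/(-4832912 + 4890591/1821214) = 1/(-8801762104577/1821214) = -1821214/8801762104577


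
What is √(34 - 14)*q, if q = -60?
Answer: -120*√5 ≈ -268.33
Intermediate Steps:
√(34 - 14)*q = √(34 - 14)*(-60) = √20*(-60) = (2*√5)*(-60) = -120*√5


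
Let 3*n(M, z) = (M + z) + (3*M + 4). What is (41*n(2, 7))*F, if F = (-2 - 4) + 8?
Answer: 1558/3 ≈ 519.33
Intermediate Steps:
F = 2 (F = -6 + 8 = 2)
n(M, z) = 4/3 + z/3 + 4*M/3 (n(M, z) = ((M + z) + (3*M + 4))/3 = ((M + z) + (4 + 3*M))/3 = (4 + z + 4*M)/3 = 4/3 + z/3 + 4*M/3)
(41*n(2, 7))*F = (41*(4/3 + (1/3)*7 + (4/3)*2))*2 = (41*(4/3 + 7/3 + 8/3))*2 = (41*(19/3))*2 = (779/3)*2 = 1558/3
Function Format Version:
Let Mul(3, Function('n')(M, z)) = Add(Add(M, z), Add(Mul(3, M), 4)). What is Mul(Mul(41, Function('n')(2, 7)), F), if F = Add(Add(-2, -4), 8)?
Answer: Rational(1558, 3) ≈ 519.33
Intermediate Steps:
F = 2 (F = Add(-6, 8) = 2)
Function('n')(M, z) = Add(Rational(4, 3), Mul(Rational(1, 3), z), Mul(Rational(4, 3), M)) (Function('n')(M, z) = Mul(Rational(1, 3), Add(Add(M, z), Add(Mul(3, M), 4))) = Mul(Rational(1, 3), Add(Add(M, z), Add(4, Mul(3, M)))) = Mul(Rational(1, 3), Add(4, z, Mul(4, M))) = Add(Rational(4, 3), Mul(Rational(1, 3), z), Mul(Rational(4, 3), M)))
Mul(Mul(41, Function('n')(2, 7)), F) = Mul(Mul(41, Add(Rational(4, 3), Mul(Rational(1, 3), 7), Mul(Rational(4, 3), 2))), 2) = Mul(Mul(41, Add(Rational(4, 3), Rational(7, 3), Rational(8, 3))), 2) = Mul(Mul(41, Rational(19, 3)), 2) = Mul(Rational(779, 3), 2) = Rational(1558, 3)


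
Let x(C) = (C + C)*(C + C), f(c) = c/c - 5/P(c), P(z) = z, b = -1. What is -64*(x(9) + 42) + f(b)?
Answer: -23418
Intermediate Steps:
f(c) = 1 - 5/c (f(c) = c/c - 5/c = 1 - 5/c)
x(C) = 4*C² (x(C) = (2*C)*(2*C) = 4*C²)
-64*(x(9) + 42) + f(b) = -64*(4*9² + 42) + (-5 - 1)/(-1) = -64*(4*81 + 42) - 1*(-6) = -64*(324 + 42) + 6 = -64*366 + 6 = -23424 + 6 = -23418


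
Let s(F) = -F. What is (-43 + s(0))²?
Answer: 1849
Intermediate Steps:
(-43 + s(0))² = (-43 - 1*0)² = (-43 + 0)² = (-43)² = 1849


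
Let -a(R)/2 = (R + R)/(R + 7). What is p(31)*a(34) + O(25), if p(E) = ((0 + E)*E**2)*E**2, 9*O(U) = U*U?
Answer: -35042055199/369 ≈ -9.4965e+7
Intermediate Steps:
O(U) = U**2/9 (O(U) = (U*U)/9 = U**2/9)
a(R) = -4*R/(7 + R) (a(R) = -2*(R + R)/(R + 7) = -2*2*R/(7 + R) = -4*R/(7 + R))
p(E) = E**5 (p(E) = (E*E**2)*E**2 = E**3*E**2 = E**5)
p(31)*a(34) + O(25) = 31**5*(-4*34/(7 + 34)) + (1/9)*25**2 = 28629151*(-4*34/41) + (1/9)*625 = 28629151*(-4*34*1/41) + 625/9 = 28629151*(-136/41) + 625/9 = -3893564536/41 + 625/9 = -35042055199/369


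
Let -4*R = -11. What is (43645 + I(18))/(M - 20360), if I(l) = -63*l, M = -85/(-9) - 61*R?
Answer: -1530396/738659 ≈ -2.0719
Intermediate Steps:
R = 11/4 (R = -¼*(-11) = 11/4 ≈ 2.7500)
M = -5699/36 (M = -85/(-9) - 61*11/4 = -85*(-⅑) - 671/4 = 85/9 - 671/4 = -5699/36 ≈ -158.31)
(43645 + I(18))/(M - 20360) = (43645 - 63*18)/(-5699/36 - 20360) = (43645 - 1134)/(-738659/36) = 42511*(-36/738659) = -1530396/738659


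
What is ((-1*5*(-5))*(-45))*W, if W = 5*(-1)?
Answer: 5625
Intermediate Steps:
W = -5
((-1*5*(-5))*(-45))*W = ((-1*5*(-5))*(-45))*(-5) = (-5*(-5)*(-45))*(-5) = (25*(-45))*(-5) = -1125*(-5) = 5625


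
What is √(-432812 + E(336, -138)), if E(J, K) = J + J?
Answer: 2*I*√108035 ≈ 657.37*I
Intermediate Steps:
E(J, K) = 2*J
√(-432812 + E(336, -138)) = √(-432812 + 2*336) = √(-432812 + 672) = √(-432140) = 2*I*√108035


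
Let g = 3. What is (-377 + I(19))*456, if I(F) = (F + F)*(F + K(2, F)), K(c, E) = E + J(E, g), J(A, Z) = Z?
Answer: 538536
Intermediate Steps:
K(c, E) = 3 + E (K(c, E) = E + 3 = 3 + E)
I(F) = 2*F*(3 + 2*F) (I(F) = (F + F)*(F + (3 + F)) = (2*F)*(3 + 2*F) = 2*F*(3 + 2*F))
(-377 + I(19))*456 = (-377 + 2*19*(3 + 2*19))*456 = (-377 + 2*19*(3 + 38))*456 = (-377 + 2*19*41)*456 = (-377 + 1558)*456 = 1181*456 = 538536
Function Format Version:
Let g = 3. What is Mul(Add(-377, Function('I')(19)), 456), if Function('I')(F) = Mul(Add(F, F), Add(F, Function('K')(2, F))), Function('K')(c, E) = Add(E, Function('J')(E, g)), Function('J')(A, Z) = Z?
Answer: 538536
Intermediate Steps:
Function('K')(c, E) = Add(3, E) (Function('K')(c, E) = Add(E, 3) = Add(3, E))
Function('I')(F) = Mul(2, F, Add(3, Mul(2, F))) (Function('I')(F) = Mul(Add(F, F), Add(F, Add(3, F))) = Mul(Mul(2, F), Add(3, Mul(2, F))) = Mul(2, F, Add(3, Mul(2, F))))
Mul(Add(-377, Function('I')(19)), 456) = Mul(Add(-377, Mul(2, 19, Add(3, Mul(2, 19)))), 456) = Mul(Add(-377, Mul(2, 19, Add(3, 38))), 456) = Mul(Add(-377, Mul(2, 19, 41)), 456) = Mul(Add(-377, 1558), 456) = Mul(1181, 456) = 538536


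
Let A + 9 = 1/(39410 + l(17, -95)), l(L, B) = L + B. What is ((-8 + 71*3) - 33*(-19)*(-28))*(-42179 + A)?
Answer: 28791180838665/39332 ≈ 7.3200e+8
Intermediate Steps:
l(L, B) = B + L
A = -353987/39332 (A = -9 + 1/(39410 + (-95 + 17)) = -9 + 1/(39410 - 78) = -9 + 1/39332 = -353987/39332 ≈ -9.0000)
((-8 + 71*3) - 33*(-19)*(-28))*(-42179 + A) = ((-8 + 71*3) - 33*(-19)*(-28))*(-42179 - 353987/39332) = ((-8 + 213) + 627*(-28))*(-1659338415/39332) = (205 - 17556)*(-1659338415/39332) = -17351*(-1659338415/39332) = 28791180838665/39332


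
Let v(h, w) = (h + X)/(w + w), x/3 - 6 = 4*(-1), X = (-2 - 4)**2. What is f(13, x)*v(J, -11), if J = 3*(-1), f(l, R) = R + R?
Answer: -18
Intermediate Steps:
X = 36 (X = (-6)**2 = 36)
x = 6 (x = 18 + 3*(4*(-1)) = 18 + 3*(-4) = 18 - 12 = 6)
f(l, R) = 2*R
J = -3
v(h, w) = (36 + h)/(2*w) (v(h, w) = (h + 36)/(w + w) = (36 + h)/((2*w)) = (36 + h)*(1/(2*w)) = (36 + h)/(2*w))
f(13, x)*v(J, -11) = (2*6)*((1/2)*(36 - 3)/(-11)) = 12*((1/2)*(-1/11)*33) = 12*(-3/2) = -18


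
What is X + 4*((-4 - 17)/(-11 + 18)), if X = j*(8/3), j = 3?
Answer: -4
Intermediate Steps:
X = 8 (X = 3*(8/3) = 8)
X + 4*((-4 - 17)/(-11 + 18)) = 8 + 4*((-4 - 17)/(-11 + 18)) = 8 + 4*(-21/7) = 8 + 4*(-21*⅐) = 8 + 4*(-3) = 8 - 12 = -4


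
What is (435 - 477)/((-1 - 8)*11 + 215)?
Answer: -21/58 ≈ -0.36207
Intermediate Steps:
(435 - 477)/((-1 - 8)*11 + 215) = -42/(-9*11 + 215) = -42/(-99 + 215) = -42/116 = -42*1/116 = -21/58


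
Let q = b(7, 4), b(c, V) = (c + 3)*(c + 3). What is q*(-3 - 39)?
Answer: -4200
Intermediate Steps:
b(c, V) = (3 + c)² (b(c, V) = (3 + c)*(3 + c) = (3 + c)²)
q = 100 (q = (3 + 7)² = 10² = 100)
q*(-3 - 39) = 100*(-3 - 39) = 100*(-42) = -4200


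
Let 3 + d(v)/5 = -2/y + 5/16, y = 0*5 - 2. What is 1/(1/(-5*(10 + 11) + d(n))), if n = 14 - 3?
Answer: -1815/16 ≈ -113.44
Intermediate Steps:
n = 11
y = -2 (y = 0 - 2 = -2)
d(v) = -135/16 (d(v) = -15 + 5*(-2/(-2) + 5/16) = -15 + 5*(-2*(-½) + 5*(1/16)) = -15 + 5*(1 + 5/16) = -15 + 5*(21/16) = -15 + 105/16 = -135/16)
1/(1/(-5*(10 + 11) + d(n))) = 1/(1/(-5*(10 + 11) - 135/16)) = 1/(1/(-5*21 - 135/16)) = 1/(1/(-105 - 135/16)) = 1/(1/(-1815/16)) = 1/(-16/1815) = -1815/16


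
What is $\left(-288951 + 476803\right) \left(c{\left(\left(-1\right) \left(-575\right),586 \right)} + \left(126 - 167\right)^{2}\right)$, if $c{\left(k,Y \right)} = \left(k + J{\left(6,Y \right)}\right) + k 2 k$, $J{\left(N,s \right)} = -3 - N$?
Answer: $124639238444$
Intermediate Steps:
$c{\left(k,Y \right)} = -9 + k + 2 k^{2}$ ($c{\left(k,Y \right)} = \left(k - 9\right) + k 2 k = \left(k - 9\right) + 2 k k = \left(k - 9\right) + 2 k^{2} = \left(-9 + k\right) + 2 k^{2} = -9 + k + 2 k^{2}$)
$\left(-288951 + 476803\right) \left(c{\left(\left(-1\right) \left(-575\right),586 \right)} + \left(126 - 167\right)^{2}\right) = \left(-288951 + 476803\right) \left(\left(-9 - -575 + 2 \left(\left(-1\right) \left(-575\right)\right)^{2}\right) + \left(126 - 167\right)^{2}\right) = 187852 \left(\left(-9 + 575 + 2 \cdot 575^{2}\right) + \left(-41\right)^{2}\right) = 187852 \left(\left(-9 + 575 + 2 \cdot 330625\right) + 1681\right) = 187852 \left(\left(-9 + 575 + 661250\right) + 1681\right) = 187852 \left(661816 + 1681\right) = 187852 \cdot 663497 = 124639238444$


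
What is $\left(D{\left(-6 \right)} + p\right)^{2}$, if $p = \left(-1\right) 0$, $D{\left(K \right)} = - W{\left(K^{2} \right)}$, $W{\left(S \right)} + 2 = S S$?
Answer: $1674436$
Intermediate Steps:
$W{\left(S \right)} = -2 + S^{2}$ ($W{\left(S \right)} = -2 + S S = -2 + S^{2}$)
$D{\left(K \right)} = 2 - K^{4}$ ($D{\left(K \right)} = - (-2 + \left(K^{2}\right)^{2}) = - (-2 + K^{4}) = 2 - K^{4}$)
$p = 0$
$\left(D{\left(-6 \right)} + p\right)^{2} = \left(\left(2 - \left(-6\right)^{4}\right) + 0\right)^{2} = \left(\left(2 - 1296\right) + 0\right)^{2} = \left(-1294 + 0\right)^{2} = \left(-1294\right)^{2} = 1674436$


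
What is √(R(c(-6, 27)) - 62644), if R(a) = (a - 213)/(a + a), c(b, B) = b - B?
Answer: I*√7579473/11 ≈ 250.28*I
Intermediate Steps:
R(a) = (-213 + a)/(2*a) (R(a) = (-213 + a)/((2*a)) = (-213 + a)*(1/(2*a)) = (-213 + a)/(2*a))
√(R(c(-6, 27)) - 62644) = √((-213 + (-6 - 1*27))/(2*(-6 - 1*27)) - 62644) = √((-213 + (-6 - 27))/(2*(-6 - 27)) - 62644) = √((½)*(-213 - 33)/(-33) - 62644) = √((½)*(-1/33)*(-246) - 62644) = √(41/11 - 62644) = √(-689043/11) = I*√7579473/11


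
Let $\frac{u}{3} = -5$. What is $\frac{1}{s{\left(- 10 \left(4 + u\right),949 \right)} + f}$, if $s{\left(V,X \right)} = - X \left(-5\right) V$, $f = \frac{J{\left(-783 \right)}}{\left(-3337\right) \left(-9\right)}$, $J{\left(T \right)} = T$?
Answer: $\frac{3337}{1741747063} \approx 1.9159 \cdot 10^{-6}$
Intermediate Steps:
$u = -15$ ($u = 3 \left(-5\right) = -15$)
$f = - \frac{87}{3337}$ ($f = - \frac{783}{\left(-3337\right) \left(-9\right)} = - \frac{783}{30033} = \left(-783\right) \frac{1}{30033} = - \frac{87}{3337} \approx -0.026071$)
$s{\left(V,X \right)} = 5 V X$ ($s{\left(V,X \right)} = - - 5 X V = - \left(-5\right) V X = 5 V X$)
$\frac{1}{s{\left(- 10 \left(4 + u\right),949 \right)} + f} = \frac{1}{5 \left(- 10 \left(4 - 15\right)\right) 949 - \frac{87}{3337}} = \frac{1}{5 \left(\left(-10\right) \left(-11\right)\right) 949 - \frac{87}{3337}} = \frac{1}{5 \cdot 110 \cdot 949 - \frac{87}{3337}} = \frac{1}{521950 - \frac{87}{3337}} = \frac{1}{\frac{1741747063}{3337}} = \frac{3337}{1741747063}$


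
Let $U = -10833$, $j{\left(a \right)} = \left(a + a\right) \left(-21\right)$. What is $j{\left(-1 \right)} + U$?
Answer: $-10791$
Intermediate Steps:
$j{\left(a \right)} = - 42 a$ ($j{\left(a \right)} = 2 a \left(-21\right) = - 42 a$)
$j{\left(-1 \right)} + U = \left(-42\right) \left(-1\right) - 10833 = 42 - 10833 = -10791$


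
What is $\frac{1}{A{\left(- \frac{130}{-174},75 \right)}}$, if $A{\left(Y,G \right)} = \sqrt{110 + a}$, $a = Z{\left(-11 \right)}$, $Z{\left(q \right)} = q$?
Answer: $\frac{\sqrt{11}}{33} \approx 0.1005$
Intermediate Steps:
$a = -11$
$A{\left(Y,G \right)} = 3 \sqrt{11}$ ($A{\left(Y,G \right)} = \sqrt{110 - 11} = \sqrt{99} = 3 \sqrt{11}$)
$\frac{1}{A{\left(- \frac{130}{-174},75 \right)}} = \frac{1}{3 \sqrt{11}} = \frac{\sqrt{11}}{33}$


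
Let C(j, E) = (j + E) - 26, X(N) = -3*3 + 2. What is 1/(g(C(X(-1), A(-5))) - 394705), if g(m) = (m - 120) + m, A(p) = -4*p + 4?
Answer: -1/394843 ≈ -2.5327e-6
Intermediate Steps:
X(N) = -7 (X(N) = -9 + 2 = -7)
A(p) = 4 - 4*p
C(j, E) = -26 + E + j (C(j, E) = (E + j) - 26 = -26 + E + j)
g(m) = -120 + 2*m (g(m) = (-120 + m) + m = -120 + 2*m)
1/(g(C(X(-1), A(-5))) - 394705) = 1/((-120 + 2*(-26 + (4 - 4*(-5)) - 7)) - 394705) = 1/((-120 + 2*(-26 + (4 + 20) - 7)) - 394705) = 1/((-120 + 2*(-26 + 24 - 7)) - 394705) = 1/((-120 + 2*(-9)) - 394705) = 1/((-120 - 18) - 394705) = 1/(-138 - 394705) = 1/(-394843) = -1/394843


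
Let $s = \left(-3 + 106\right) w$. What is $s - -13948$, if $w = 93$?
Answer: $23527$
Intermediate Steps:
$s = 9579$ ($s = \left(-3 + 106\right) 93 = 103 \cdot 93 = 9579$)
$s - -13948 = 9579 - -13948 = 9579 + \left(-5498 + 19446\right) = 9579 + 13948 = 23527$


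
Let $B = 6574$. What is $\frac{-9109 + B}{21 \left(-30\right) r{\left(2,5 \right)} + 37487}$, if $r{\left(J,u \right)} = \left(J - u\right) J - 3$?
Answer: $- \frac{2535}{43157} \approx -0.058739$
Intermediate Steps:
$r{\left(J,u \right)} = -3 + J \left(J - u\right)$ ($r{\left(J,u \right)} = J \left(J - u\right) - 3 = -3 + J \left(J - u\right)$)
$\frac{-9109 + B}{21 \left(-30\right) r{\left(2,5 \right)} + 37487} = \frac{-9109 + 6574}{21 \left(-30\right) \left(-3 + 2^{2} - 2 \cdot 5\right) + 37487} = - \frac{2535}{- 630 \left(-3 + 4 - 10\right) + 37487} = - \frac{2535}{\left(-630\right) \left(-9\right) + 37487} = - \frac{2535}{5670 + 37487} = - \frac{2535}{43157}$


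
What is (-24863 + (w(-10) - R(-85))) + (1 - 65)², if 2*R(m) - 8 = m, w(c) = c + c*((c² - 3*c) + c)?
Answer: -43877/2 ≈ -21939.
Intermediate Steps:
w(c) = c + c*(c² - 2*c)
R(m) = 4 + m/2
(-24863 + (w(-10) - R(-85))) + (1 - 65)² = (-24863 + (-10*(1 + (-10)² - 2*(-10)) - (4 + (½)*(-85)))) + (1 - 65)² = (-24863 + (-10*(1 + 100 + 20) - (4 - 85/2))) + (-64)² = (-24863 + (-10*121 - 1*(-77/2))) + 4096 = (-24863 + (-1210 + 77/2)) + 4096 = (-24863 - 2343/2) + 4096 = -52069/2 + 4096 = -43877/2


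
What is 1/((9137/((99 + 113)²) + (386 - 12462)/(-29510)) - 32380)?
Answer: -663148720/21472349365293 ≈ -3.0884e-5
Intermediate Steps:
1/((9137/((99 + 113)²) + (386 - 12462)/(-29510)) - 32380) = 1/((9137/(212²) - 12076*(-1/29510)) - 32380) = 1/((9137/44944 + 6038/14755) - 32380) = 1/(406188307/663148720 - 32380) = 1/(-21472349365293/663148720) = -663148720/21472349365293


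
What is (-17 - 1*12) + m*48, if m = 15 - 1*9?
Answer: 259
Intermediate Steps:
m = 6 (m = 15 - 9 = 6)
(-17 - 1*12) + m*48 = (-17 - 1*12) + 6*48 = (-17 - 12) + 288 = -29 + 288 = 259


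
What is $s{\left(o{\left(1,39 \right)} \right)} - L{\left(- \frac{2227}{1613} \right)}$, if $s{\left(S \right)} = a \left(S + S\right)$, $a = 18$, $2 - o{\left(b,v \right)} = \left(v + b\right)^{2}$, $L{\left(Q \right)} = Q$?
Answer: $- \frac{92790437}{1613} \approx -57527.0$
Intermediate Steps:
$o{\left(b,v \right)} = 2 - \left(b + v\right)^{2}$ ($o{\left(b,v \right)} = 2 - \left(v + b\right)^{2} = 2 - \left(b + v\right)^{2}$)
$s{\left(S \right)} = 36 S$ ($s{\left(S \right)} = 18 \left(S + S\right) = 18 \cdot 2 S = 36 S$)
$s{\left(o{\left(1,39 \right)} \right)} - L{\left(- \frac{2227}{1613} \right)} = 36 \left(2 - \left(1 + 39\right)^{2}\right) - - \frac{2227}{1613} = 36 \left(2 - 40^{2}\right) - \left(-2227\right) \frac{1}{1613} = 36 \left(2 - 1600\right) - - \frac{2227}{1613} = 36 \left(2 - 1600\right) + \frac{2227}{1613} = 36 \left(-1598\right) + \frac{2227}{1613} = -57528 + \frac{2227}{1613} = - \frac{92790437}{1613}$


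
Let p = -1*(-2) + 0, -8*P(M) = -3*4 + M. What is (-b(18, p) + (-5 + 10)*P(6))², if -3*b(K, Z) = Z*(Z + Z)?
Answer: 5929/144 ≈ 41.174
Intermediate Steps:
P(M) = 3/2 - M/8 (P(M) = -(-3*4 + M)/8 = -(-12 + M)/8 = 3/2 - M/8)
p = 2 (p = 2 + 0 = 2)
b(K, Z) = -2*Z²/3 (b(K, Z) = -Z*(Z + Z)/3 = -Z*2*Z/3 = -2*Z²/3)
(-b(18, p) + (-5 + 10)*P(6))² = (-(-2)*2²/3 + (-5 + 10)*(3/2 - ⅛*6))² = (-(-2)*4/3 + 5*(3/2 - ¾))² = (-1*(-8/3) + 5*(¾))² = (8/3 + 15/4)² = (77/12)² = 5929/144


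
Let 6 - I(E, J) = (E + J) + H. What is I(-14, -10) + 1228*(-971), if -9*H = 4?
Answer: -10731218/9 ≈ -1.1924e+6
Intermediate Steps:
H = -4/9 (H = -⅑*4 = -4/9 ≈ -0.44444)
I(E, J) = 58/9 - E - J (I(E, J) = 6 - ((E + J) - 4/9) = 6 - (-4/9 + E + J) = 6 + (4/9 - E - J) = 58/9 - E - J)
I(-14, -10) + 1228*(-971) = (58/9 - 1*(-14) - 1*(-10)) + 1228*(-971) = (58/9 + 14 + 10) - 1192388 = 274/9 - 1192388 = -10731218/9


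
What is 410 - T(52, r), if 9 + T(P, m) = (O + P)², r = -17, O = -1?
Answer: -2182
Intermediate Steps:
T(P, m) = -9 + (-1 + P)²
410 - T(52, r) = 410 - (-9 + (-1 + 52)²) = 410 - (-9 + 51²) = 410 - (-9 + 2601) = 410 - 1*2592 = 410 - 2592 = -2182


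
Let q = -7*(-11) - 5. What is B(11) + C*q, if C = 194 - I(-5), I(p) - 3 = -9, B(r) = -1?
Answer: 14399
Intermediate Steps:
I(p) = -6 (I(p) = 3 - 9 = -6)
C = 200 (C = 194 - 1*(-6) = 194 + 6 = 200)
q = 72 (q = 77 - 5 = 72)
B(11) + C*q = -1 + 200*72 = -1 + 14400 = 14399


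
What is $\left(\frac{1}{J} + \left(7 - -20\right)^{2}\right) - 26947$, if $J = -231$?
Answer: $- \frac{6056359}{231} \approx -26218.0$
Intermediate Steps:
$\left(\frac{1}{J} + \left(7 - -20\right)^{2}\right) - 26947 = \left(\frac{1}{-231} + \left(7 - -20\right)^{2}\right) - 26947 = \left(- \frac{1}{231} + \left(7 + 20\right)^{2}\right) - 26947 = \left(- \frac{1}{231} + 27^{2}\right) - 26947 = \left(- \frac{1}{231} + 729\right) - 26947 = \frac{168398}{231} - 26947 = - \frac{6056359}{231}$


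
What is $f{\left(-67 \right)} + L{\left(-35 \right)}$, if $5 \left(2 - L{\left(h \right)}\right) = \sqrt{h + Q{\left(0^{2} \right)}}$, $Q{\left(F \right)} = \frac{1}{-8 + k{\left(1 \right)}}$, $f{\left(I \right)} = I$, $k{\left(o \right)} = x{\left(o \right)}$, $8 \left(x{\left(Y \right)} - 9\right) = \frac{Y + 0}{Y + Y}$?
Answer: $-65 - \frac{i \sqrt{9843}}{85} \approx -65.0 - 1.1672 i$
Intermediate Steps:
$x{\left(Y \right)} = \frac{145}{16}$ ($x{\left(Y \right)} = 9 + \frac{\left(Y + 0\right) \frac{1}{Y + Y}}{8} = 9 + \frac{Y \frac{1}{2 Y}}{8} = 9 + \frac{1}{8} \cdot \frac{1}{2} = 9 + \frac{1}{16} = \frac{145}{16}$)
$k{\left(o \right)} = \frac{145}{16}$
$Q{\left(F \right)} = \frac{16}{17}$ ($Q{\left(F \right)} = \frac{1}{-8 + \frac{145}{16}} = \frac{1}{\frac{17}{16}} = \frac{16}{17}$)
$L{\left(h \right)} = 2 - \frac{\sqrt{\frac{16}{17} + h}}{5}$ ($L{\left(h \right)} = 2 - \frac{\sqrt{h + \frac{16}{17}}}{5} = 2 - \frac{\sqrt{\frac{16}{17} + h}}{5}$)
$f{\left(-67 \right)} + L{\left(-35 \right)} = -67 + \left(2 - \frac{\sqrt{272 + 289 \left(-35\right)}}{85}\right) = -67 + \left(2 - \frac{\sqrt{272 - 10115}}{85}\right) = -67 + \left(2 - \frac{\sqrt{-9843}}{85}\right) = -67 + \left(2 - \frac{i \sqrt{9843}}{85}\right) = -65 - \frac{i \sqrt{9843}}{85}$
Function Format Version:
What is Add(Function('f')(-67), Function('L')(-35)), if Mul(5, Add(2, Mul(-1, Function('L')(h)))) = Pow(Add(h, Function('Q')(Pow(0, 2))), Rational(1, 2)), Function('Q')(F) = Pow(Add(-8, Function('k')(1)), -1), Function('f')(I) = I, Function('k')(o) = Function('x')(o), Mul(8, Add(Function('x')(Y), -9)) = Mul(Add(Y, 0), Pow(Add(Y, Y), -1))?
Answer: Add(-65, Mul(Rational(-1, 85), I, Pow(9843, Rational(1, 2)))) ≈ Add(-65.000, Mul(-1.1672, I))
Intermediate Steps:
Function('x')(Y) = Rational(145, 16) (Function('x')(Y) = Add(9, Mul(Rational(1, 8), Mul(Add(Y, 0), Pow(Add(Y, Y), -1)))) = Add(9, Mul(Rational(1, 8), Mul(Y, Pow(Mul(2, Y), -1)))) = Add(9, Mul(Rational(1, 8), Mul(Y, Mul(Rational(1, 2), Pow(Y, -1))))) = Add(9, Mul(Rational(1, 8), Rational(1, 2))) = Add(9, Rational(1, 16)) = Rational(145, 16))
Function('k')(o) = Rational(145, 16)
Function('Q')(F) = Rational(16, 17) (Function('Q')(F) = Pow(Add(-8, Rational(145, 16)), -1) = Pow(Rational(17, 16), -1) = Rational(16, 17))
Function('L')(h) = Add(2, Mul(Rational(-1, 5), Pow(Add(Rational(16, 17), h), Rational(1, 2)))) (Function('L')(h) = Add(2, Mul(Rational(-1, 5), Pow(Add(h, Rational(16, 17)), Rational(1, 2)))) = Add(2, Mul(Rational(-1, 5), Pow(Add(Rational(16, 17), h), Rational(1, 2)))))
Add(Function('f')(-67), Function('L')(-35)) = Add(-67, Add(2, Mul(Rational(-1, 85), Pow(Add(272, Mul(289, -35)), Rational(1, 2))))) = Add(-67, Add(2, Mul(Rational(-1, 85), Pow(Add(272, -10115), Rational(1, 2))))) = Add(-67, Add(2, Mul(Rational(-1, 85), Pow(-9843, Rational(1, 2))))) = Add(-67, Add(2, Mul(Rational(-1, 85), Mul(I, Pow(9843, Rational(1, 2)))))) = Add(-67, Add(2, Mul(Rational(-1, 85), I, Pow(9843, Rational(1, 2))))) = Add(-65, Mul(Rational(-1, 85), I, Pow(9843, Rational(1, 2))))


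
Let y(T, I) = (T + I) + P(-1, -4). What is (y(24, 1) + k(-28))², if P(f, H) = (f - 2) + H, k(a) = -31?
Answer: 169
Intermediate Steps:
P(f, H) = -2 + H + f (P(f, H) = (-2 + f) + H = -2 + H + f)
y(T, I) = -7 + I + T (y(T, I) = (T + I) + (-2 - 4 - 1) = (I + T) - 7 = -7 + I + T)
(y(24, 1) + k(-28))² = ((-7 + 1 + 24) - 31)² = (18 - 31)² = (-13)² = 169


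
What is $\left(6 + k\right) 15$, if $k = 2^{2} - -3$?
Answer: $195$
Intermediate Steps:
$k = 7$ ($k = 4 + 3 = 7$)
$\left(6 + k\right) 15 = \left(6 + 7\right) 15 = 13 \cdot 15 = 195$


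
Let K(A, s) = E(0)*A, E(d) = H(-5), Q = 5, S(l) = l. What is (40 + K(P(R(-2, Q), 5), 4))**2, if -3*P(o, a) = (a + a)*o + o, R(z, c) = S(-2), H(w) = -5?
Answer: 100/9 ≈ 11.111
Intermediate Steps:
R(z, c) = -2
E(d) = -5
P(o, a) = -o/3 - 2*a*o/3 (P(o, a) = -((a + a)*o + o)/3 = -((2*a)*o + o)/3 = -(2*a*o + o)/3 = -(o + 2*a*o)/3 = -o/3 - 2*a*o/3)
K(A, s) = -5*A
(40 + K(P(R(-2, Q), 5), 4))**2 = (40 - (-5)*(-2)*(1 + 2*5)/3)**2 = (40 - (-5)*(-2)*(1 + 10)/3)**2 = (40 - (-5)*(-2)*11/3)**2 = (40 - 5*22/3)**2 = (40 - 110/3)**2 = (10/3)**2 = 100/9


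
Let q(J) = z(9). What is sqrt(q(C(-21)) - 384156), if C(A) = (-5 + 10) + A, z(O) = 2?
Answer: I*sqrt(384154) ≈ 619.8*I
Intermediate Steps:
C(A) = 5 + A
q(J) = 2
sqrt(q(C(-21)) - 384156) = sqrt(2 - 384156) = sqrt(-384154) = I*sqrt(384154)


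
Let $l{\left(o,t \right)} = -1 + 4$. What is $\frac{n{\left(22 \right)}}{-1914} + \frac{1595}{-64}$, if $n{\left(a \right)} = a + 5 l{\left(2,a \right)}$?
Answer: $- \frac{1527599}{61248} \approx -24.941$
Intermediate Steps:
$l{\left(o,t \right)} = 3$
$n{\left(a \right)} = 15 + a$ ($n{\left(a \right)} = a + 5 \cdot 3 = a + 15 = 15 + a$)
$\frac{n{\left(22 \right)}}{-1914} + \frac{1595}{-64} = \frac{15 + 22}{-1914} + \frac{1595}{-64} = 37 \left(- \frac{1}{1914}\right) + 1595 \left(- \frac{1}{64}\right) = - \frac{37}{1914} - \frac{1595}{64} = - \frac{1527599}{61248}$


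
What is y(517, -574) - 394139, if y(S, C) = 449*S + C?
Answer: -162580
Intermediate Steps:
y(S, C) = C + 449*S
y(517, -574) - 394139 = (-574 + 449*517) - 394139 = (-574 + 232133) - 394139 = 231559 - 394139 = -162580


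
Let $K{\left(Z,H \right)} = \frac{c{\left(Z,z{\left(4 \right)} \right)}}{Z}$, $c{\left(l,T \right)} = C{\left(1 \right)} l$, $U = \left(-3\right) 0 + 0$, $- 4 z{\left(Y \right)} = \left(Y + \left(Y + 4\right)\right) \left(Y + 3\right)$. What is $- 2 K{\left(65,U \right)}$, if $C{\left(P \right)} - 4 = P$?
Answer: $-10$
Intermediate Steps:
$z{\left(Y \right)} = - \frac{\left(3 + Y\right) \left(4 + 2 Y\right)}{4}$ ($z{\left(Y \right)} = - \frac{\left(Y + \left(Y + 4\right)\right) \left(Y + 3\right)}{4} = - \frac{\left(Y + \left(4 + Y\right)\right) \left(3 + Y\right)}{4} = - \frac{\left(4 + 2 Y\right) \left(3 + Y\right)}{4} = - \frac{\left(3 + Y\right) \left(4 + 2 Y\right)}{4}$)
$C{\left(P \right)} = 4 + P$
$U = 0$ ($U = 0 + 0 = 0$)
$c{\left(l,T \right)} = 5 l$ ($c{\left(l,T \right)} = \left(4 + 1\right) l = 5 l$)
$K{\left(Z,H \right)} = 5$ ($K{\left(Z,H \right)} = \frac{5 Z}{Z} = 5$)
$- 2 K{\left(65,U \right)} = \left(-2\right) 5 = -10$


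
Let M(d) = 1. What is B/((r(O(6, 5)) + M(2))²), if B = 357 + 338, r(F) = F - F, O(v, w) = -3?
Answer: 695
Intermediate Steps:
r(F) = 0
B = 695
B/((r(O(6, 5)) + M(2))²) = 695/((0 + 1)²) = 695/(1²) = 695/1 = 695*1 = 695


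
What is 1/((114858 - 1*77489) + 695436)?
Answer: 1/732805 ≈ 1.3646e-6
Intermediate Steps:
1/((114858 - 1*77489) + 695436) = 1/((114858 - 77489) + 695436) = 1/(37369 + 695436) = 1/732805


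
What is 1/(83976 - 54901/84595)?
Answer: 12085/1014842117 ≈ 1.1908e-5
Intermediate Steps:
1/(83976 - 54901/84595) = 1/(83976 - 54901*1/84595) = 1/(83976 - 7843/12085) = 1/(1014842117/12085) = 12085/1014842117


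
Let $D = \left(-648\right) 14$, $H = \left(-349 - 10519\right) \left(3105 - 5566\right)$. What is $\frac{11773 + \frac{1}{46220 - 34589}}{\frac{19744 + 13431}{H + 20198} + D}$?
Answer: $- \frac{3665162973614344}{2824288941739047} \approx -1.2977$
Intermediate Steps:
$H = 26746148$ ($H = \left(-10868\right) \left(-2461\right) = 26746148$)
$D = -9072$
$\frac{11773 + \frac{1}{46220 - 34589}}{\frac{19744 + 13431}{H + 20198} + D} = \frac{11773 + \frac{1}{46220 - 34589}}{\frac{19744 + 13431}{26746148 + 20198} - 9072} = \frac{11773 + \frac{1}{11631}}{\frac{33175}{26766346} - 9072} = \frac{11773 + \frac{1}{11631}}{33175 \cdot \frac{1}{26766346} - 9072} = \frac{136931764}{11631 \left(\frac{33175}{26766346} - 9072\right)} = \frac{136931764}{11631 \left(- \frac{242824257737}{26766346}\right)} = \frac{136931764}{11631} \left(- \frac{26766346}{242824257737}\right) = - \frac{3665162973614344}{2824288941739047}$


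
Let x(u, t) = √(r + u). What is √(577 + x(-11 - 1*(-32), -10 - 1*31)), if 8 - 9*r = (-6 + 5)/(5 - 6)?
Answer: √5235/3 ≈ 24.118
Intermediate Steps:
r = 7/9 (r = 8/9 - (-6 + 5)/(9*(5 - 6)) = 8/9 - (-1)/(9*(-1)) = 8/9 - (-1)*(-1)/9 = 8/9 - ⅑*1 = 8/9 - ⅑ = 7/9 ≈ 0.77778)
x(u, t) = √(7/9 + u)
√(577 + x(-11 - 1*(-32), -10 - 1*31)) = √(577 + √(7 + 9*(-11 - 1*(-32)))/3) = √(577 + √(7 + 9*(-11 + 32))/3) = √(577 + √(7 + 9*21)/3) = √(577 + √(7 + 189)/3) = √(577 + √196/3) = √(577 + (⅓)*14) = √(577 + 14/3) = √(1745/3) = √5235/3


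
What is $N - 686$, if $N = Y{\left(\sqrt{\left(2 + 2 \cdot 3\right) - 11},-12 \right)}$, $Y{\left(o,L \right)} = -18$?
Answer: $-704$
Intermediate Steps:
$N = -18$
$N - 686 = -18 - 686 = -704$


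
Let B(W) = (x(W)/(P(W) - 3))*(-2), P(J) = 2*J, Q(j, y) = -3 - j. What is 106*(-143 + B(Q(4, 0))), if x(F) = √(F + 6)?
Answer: -15158 + 212*I/17 ≈ -15158.0 + 12.471*I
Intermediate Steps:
x(F) = √(6 + F)
B(W) = -2*√(6 + W)/(-3 + 2*W) (B(W) = (√(6 + W)/(2*W - 3))*(-2) = (√(6 + W)/(-3 + 2*W))*(-2) = -2*√(6 + W)/(-3 + 2*W))
106*(-143 + B(Q(4, 0))) = 106*(-143 - 2*√(6 + (-3 - 1*4))/(-3 + 2*(-3 - 1*4))) = 106*(-143 - 2*√(6 + (-3 - 4))/(-3 + 2*(-3 - 4))) = 106*(-143 - 2*√(6 - 7)/(-3 + 2*(-7))) = 106*(-143 - 2*√(-1)/(-3 - 14)) = 106*(-143 - 2*I/(-17)) = 106*(-143 - 2*(-1/17)*I) = 106*(-143 + 2*I/17) = -15158 + 212*I/17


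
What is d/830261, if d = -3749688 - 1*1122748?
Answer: -4872436/830261 ≈ -5.8686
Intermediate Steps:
d = -4872436 (d = -3749688 - 1122748 = -4872436)
d/830261 = -4872436/830261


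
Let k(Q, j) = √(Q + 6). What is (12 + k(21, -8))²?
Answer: 171 + 72*√3 ≈ 295.71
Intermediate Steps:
k(Q, j) = √(6 + Q)
(12 + k(21, -8))² = (12 + √(6 + 21))² = (12 + √27)² = (12 + 3*√3)²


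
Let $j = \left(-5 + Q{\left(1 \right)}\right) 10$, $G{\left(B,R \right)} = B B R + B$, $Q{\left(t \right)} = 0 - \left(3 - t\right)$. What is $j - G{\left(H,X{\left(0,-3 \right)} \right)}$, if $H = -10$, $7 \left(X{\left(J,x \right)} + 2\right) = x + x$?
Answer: $\frac{1580}{7} \approx 225.71$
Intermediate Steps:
$Q{\left(t \right)} = -3 + t$ ($Q{\left(t \right)} = 0 + \left(-3 + t\right) = -3 + t$)
$X{\left(J,x \right)} = -2 + \frac{2 x}{7}$ ($X{\left(J,x \right)} = -2 + \frac{x + x}{7} = -2 + \frac{2 x}{7}$)
$G{\left(B,R \right)} = B + R B^{2}$ ($G{\left(B,R \right)} = B^{2} R + B = R B^{2} + B = B + R B^{2}$)
$j = -70$ ($j = \left(-5 + \left(-3 + 1\right)\right) 10 = \left(-5 - 2\right) 10 = \left(-7\right) 10 = -70$)
$j - G{\left(H,X{\left(0,-3 \right)} \right)} = -70 - - 10 \left(1 - 10 \left(-2 + \frac{2}{7} \left(-3\right)\right)\right) = -70 - - 10 \left(1 - 10 \left(-2 - \frac{6}{7}\right)\right) = -70 - - 10 \left(1 - - \frac{200}{7}\right) = -70 - - 10 \left(1 + \frac{200}{7}\right) = -70 - \left(-10\right) \frac{207}{7} = -70 - - \frac{2070}{7} = -70 + \frac{2070}{7} = \frac{1580}{7}$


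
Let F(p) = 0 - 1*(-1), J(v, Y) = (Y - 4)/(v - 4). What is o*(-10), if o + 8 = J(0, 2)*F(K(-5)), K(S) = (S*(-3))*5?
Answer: 75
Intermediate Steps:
K(S) = -15*S (K(S) = -3*S*5 = -15*S)
J(v, Y) = (-4 + Y)/(-4 + v)
F(p) = 1 (F(p) = 0 + 1 = 1)
o = -15/2 (o = -8 + ((-4 + 2)/(-4 + 0))*1 = -8 + (-2/(-4))*1 = -8 - ¼*(-2)*1 = -8 + (½)*1 = -8 + ½ = -15/2 ≈ -7.5000)
o*(-10) = -15/2*(-10) = 75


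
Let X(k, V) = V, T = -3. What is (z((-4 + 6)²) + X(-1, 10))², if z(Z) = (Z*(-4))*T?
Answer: 3364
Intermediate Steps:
z(Z) = 12*Z (z(Z) = (Z*(-4))*(-3) = -4*Z*(-3) = 12*Z)
(z((-4 + 6)²) + X(-1, 10))² = (12*(-4 + 6)² + 10)² = (12*2² + 10)² = (12*4 + 10)² = (48 + 10)² = 58² = 3364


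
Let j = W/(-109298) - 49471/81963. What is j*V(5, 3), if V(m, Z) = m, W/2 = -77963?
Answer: 2633243350/639885141 ≈ 4.1152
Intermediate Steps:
W = -155926 (W = 2*(-77963) = -155926)
j = 526648670/639885141 (j = -155926/(-109298) - 49471/81963 = -155926*(-1/109298) - 49471*1/81963 = 77963/54649 - 49471/81963 = 526648670/639885141 ≈ 0.82304)
j*V(5, 3) = (526648670/639885141)*5 = 2633243350/639885141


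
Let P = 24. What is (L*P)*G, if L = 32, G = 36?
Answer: 27648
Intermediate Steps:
(L*P)*G = (32*24)*36 = 768*36 = 27648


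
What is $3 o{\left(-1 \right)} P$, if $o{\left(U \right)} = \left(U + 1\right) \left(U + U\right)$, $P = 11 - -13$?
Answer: $0$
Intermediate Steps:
$P = 24$ ($P = 11 + 13 = 24$)
$o{\left(U \right)} = 2 U \left(1 + U\right)$ ($o{\left(U \right)} = \left(1 + U\right) 2 U = 2 U \left(1 + U\right)$)
$3 o{\left(-1 \right)} P = 3 \cdot 2 \left(-1\right) \left(1 - 1\right) 24 = 3 \cdot 2 \left(-1\right) 0 \cdot 24 = 3 \cdot 0 \cdot 24 = 0 \cdot 24 = 0$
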